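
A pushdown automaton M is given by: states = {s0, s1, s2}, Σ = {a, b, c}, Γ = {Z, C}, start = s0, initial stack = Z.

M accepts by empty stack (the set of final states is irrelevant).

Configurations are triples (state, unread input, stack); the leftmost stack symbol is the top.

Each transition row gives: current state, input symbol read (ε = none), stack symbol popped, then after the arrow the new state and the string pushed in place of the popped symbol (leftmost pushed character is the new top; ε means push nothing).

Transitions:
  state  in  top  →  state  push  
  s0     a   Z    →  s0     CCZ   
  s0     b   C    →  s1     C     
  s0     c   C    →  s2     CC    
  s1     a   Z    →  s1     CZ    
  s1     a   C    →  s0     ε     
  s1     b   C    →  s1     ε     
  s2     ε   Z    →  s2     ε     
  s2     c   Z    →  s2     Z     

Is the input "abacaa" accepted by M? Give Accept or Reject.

Reject

No computation consumes all input and empties the stack.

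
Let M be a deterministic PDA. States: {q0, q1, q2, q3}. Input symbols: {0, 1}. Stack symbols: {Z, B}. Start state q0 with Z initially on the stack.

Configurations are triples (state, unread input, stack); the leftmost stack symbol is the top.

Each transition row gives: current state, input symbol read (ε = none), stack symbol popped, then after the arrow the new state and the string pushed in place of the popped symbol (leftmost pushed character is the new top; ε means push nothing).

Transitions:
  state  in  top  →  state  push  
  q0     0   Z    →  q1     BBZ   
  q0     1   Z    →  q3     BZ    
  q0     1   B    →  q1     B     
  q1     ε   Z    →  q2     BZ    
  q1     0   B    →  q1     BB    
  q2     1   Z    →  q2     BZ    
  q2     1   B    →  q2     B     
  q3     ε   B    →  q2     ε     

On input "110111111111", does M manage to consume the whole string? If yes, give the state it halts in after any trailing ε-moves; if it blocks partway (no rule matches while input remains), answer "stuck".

stuck

(q0, 110111111111, Z) ⊢ (q3, 10111111111, BZ) ⊢ (q2, 10111111111, Z) ⊢ (q2, 0111111111, BZ)
No transition for (q2, 0, top B); M blocks with input 0111111111 remaining.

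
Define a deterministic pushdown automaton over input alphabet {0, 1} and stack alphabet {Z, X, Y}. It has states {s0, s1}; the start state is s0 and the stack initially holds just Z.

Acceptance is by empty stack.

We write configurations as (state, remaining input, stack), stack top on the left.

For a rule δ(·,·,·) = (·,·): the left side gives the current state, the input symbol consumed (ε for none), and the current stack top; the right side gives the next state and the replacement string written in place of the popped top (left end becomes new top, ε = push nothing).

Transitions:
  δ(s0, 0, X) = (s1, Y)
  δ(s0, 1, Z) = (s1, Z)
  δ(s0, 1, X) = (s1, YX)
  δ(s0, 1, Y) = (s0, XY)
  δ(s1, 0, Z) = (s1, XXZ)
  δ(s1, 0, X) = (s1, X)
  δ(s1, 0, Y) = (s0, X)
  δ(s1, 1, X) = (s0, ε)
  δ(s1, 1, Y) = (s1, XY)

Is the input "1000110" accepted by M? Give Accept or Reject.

Reject

(s0, 1000110, Z)
  read 1, top Z: go to s1, push Z → (s1, 000110, Z)
  read 0, top Z: go to s1, push XXZ → (s1, 00110, XXZ)
  read 0, top X: go to s1, push X → (s1, 0110, XXZ)
  read 0, top X: go to s1, push X → (s1, 110, XXZ)
  read 1, top X: go to s0, push ε → (s0, 10, XZ)
  read 1, top X: go to s1, push YX → (s1, 0, YXZ)
  read 0, top Y: go to s0, push X → (s0, ε, XXZ)
All input consumed; stack is XXZ, not empty, and no further ε-move applies.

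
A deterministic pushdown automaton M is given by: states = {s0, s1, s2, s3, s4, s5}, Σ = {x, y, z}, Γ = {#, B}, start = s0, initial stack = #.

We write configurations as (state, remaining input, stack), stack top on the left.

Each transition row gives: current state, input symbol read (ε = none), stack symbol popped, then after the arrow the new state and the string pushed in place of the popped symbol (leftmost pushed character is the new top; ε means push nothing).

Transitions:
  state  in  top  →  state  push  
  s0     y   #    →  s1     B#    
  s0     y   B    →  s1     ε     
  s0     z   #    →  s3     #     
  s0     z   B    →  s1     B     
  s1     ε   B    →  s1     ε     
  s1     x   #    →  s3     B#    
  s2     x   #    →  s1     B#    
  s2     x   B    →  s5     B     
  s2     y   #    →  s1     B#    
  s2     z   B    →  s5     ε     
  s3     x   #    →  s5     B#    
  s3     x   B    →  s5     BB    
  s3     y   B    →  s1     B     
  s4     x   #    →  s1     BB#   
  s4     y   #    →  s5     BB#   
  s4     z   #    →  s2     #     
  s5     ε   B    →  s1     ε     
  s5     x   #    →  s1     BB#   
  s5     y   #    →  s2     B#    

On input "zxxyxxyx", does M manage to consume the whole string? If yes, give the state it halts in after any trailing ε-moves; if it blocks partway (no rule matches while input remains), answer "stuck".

(s0, zxxyxxyx, #)
  read z, top #: go to s3, push # → (s3, xxyxxyx, #)
  read x, top #: go to s5, push B# → (s5, xyxxyx, B#)
  ε-move, top B: go to s1, push ε → (s1, xyxxyx, #)
  read x, top #: go to s3, push B# → (s3, yxxyx, B#)
  read y, top B: go to s1, push B → (s1, xxyx, B#)
  ε-move, top B: go to s1, push ε → (s1, xxyx, #)
  read x, top #: go to s3, push B# → (s3, xyx, B#)
  read x, top B: go to s5, push BB → (s5, yx, BB#)
  ε-move, top B: go to s1, push ε → (s1, yx, B#)
  ε-move, top B: go to s1, push ε → (s1, yx, #)
No transition for (s1, y, top #); M blocks with input yx remaining.

stuck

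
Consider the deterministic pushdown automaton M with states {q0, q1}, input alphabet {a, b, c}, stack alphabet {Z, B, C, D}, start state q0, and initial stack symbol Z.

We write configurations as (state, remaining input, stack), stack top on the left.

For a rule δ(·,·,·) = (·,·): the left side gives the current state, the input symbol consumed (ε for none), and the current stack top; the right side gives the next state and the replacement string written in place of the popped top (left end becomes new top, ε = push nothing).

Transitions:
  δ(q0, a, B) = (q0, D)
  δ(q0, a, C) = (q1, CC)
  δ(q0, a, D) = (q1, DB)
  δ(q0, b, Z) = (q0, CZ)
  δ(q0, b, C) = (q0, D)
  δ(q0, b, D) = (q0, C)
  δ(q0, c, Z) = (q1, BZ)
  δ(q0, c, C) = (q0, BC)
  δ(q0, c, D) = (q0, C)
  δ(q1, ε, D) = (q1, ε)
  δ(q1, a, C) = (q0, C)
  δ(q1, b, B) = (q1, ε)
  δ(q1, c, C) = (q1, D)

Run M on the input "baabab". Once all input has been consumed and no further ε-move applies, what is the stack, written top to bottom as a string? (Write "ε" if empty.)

CZ

(q0, baabab, Z)
  read b, top Z: go to q0, push CZ → (q0, aabab, CZ)
  read a, top C: go to q1, push CC → (q1, abab, CCZ)
  read a, top C: go to q0, push C → (q0, bab, CCZ)
  read b, top C: go to q0, push D → (q0, ab, DCZ)
  read a, top D: go to q1, push DB → (q1, b, DBCZ)
  ε-move, top D: go to q1, push ε → (q1, b, BCZ)
  read b, top B: go to q1, push ε → (q1, ε, CZ)
All input consumed in state q1 with stack CZ.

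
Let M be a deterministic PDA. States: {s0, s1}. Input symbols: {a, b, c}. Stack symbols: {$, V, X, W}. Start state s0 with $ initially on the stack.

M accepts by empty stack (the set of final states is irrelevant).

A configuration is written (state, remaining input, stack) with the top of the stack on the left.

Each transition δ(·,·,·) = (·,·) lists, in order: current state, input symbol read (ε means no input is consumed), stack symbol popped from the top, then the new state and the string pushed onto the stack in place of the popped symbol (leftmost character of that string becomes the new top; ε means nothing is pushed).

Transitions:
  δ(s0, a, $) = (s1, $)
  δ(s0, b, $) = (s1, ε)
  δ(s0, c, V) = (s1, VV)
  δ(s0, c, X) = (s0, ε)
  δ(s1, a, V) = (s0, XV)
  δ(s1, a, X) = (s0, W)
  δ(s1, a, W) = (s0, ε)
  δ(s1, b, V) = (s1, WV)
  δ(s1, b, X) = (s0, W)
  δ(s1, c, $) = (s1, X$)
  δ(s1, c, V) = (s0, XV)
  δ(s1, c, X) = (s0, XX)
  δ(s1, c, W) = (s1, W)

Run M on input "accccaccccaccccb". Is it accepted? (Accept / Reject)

Accept

(s0, accccaccccaccccb, $)
  read a, top $: go to s1, push $ → (s1, ccccaccccaccccb, $)
  read c, top $: go to s1, push X$ → (s1, cccaccccaccccb, X$)
  read c, top X: go to s0, push XX → (s0, ccaccccaccccb, XX$)
  read c, top X: go to s0, push ε → (s0, caccccaccccb, X$)
  read c, top X: go to s0, push ε → (s0, accccaccccb, $)
  read a, top $: go to s1, push $ → (s1, ccccaccccb, $)
  read c, top $: go to s1, push X$ → (s1, cccaccccb, X$)
  read c, top X: go to s0, push XX → (s0, ccaccccb, XX$)
  read c, top X: go to s0, push ε → (s0, caccccb, X$)
  read c, top X: go to s0, push ε → (s0, accccb, $)
  read a, top $: go to s1, push $ → (s1, ccccb, $)
  read c, top $: go to s1, push X$ → (s1, cccb, X$)
  read c, top X: go to s0, push XX → (s0, ccb, XX$)
  read c, top X: go to s0, push ε → (s0, cb, X$)
  read c, top X: go to s0, push ε → (s0, b, $)
  read b, top $: go to s1, push ε → (s1, ε, ε)
All input consumed and the stack is empty.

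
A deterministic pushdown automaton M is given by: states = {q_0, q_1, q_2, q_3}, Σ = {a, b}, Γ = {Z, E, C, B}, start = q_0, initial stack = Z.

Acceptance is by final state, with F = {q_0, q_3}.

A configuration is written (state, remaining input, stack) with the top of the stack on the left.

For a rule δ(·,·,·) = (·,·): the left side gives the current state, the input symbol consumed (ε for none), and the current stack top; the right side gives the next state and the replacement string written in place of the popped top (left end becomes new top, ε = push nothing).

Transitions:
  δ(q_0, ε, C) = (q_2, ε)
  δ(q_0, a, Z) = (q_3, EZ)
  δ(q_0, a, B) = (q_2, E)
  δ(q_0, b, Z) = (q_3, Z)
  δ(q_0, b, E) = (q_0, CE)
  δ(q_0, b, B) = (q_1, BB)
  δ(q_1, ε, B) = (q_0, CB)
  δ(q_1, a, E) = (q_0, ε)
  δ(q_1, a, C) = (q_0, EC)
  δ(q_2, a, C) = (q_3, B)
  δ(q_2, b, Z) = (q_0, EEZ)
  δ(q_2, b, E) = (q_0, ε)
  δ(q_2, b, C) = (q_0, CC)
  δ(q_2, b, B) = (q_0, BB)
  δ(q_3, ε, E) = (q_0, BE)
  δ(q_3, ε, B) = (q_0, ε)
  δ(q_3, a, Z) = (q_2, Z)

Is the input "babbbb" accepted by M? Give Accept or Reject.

Accept

(q_0, babbbb, Z)
  read b, top Z: go to q_3, push Z → (q_3, abbbb, Z)
  read a, top Z: go to q_2, push Z → (q_2, bbbb, Z)
  read b, top Z: go to q_0, push EEZ → (q_0, bbb, EEZ)
  read b, top E: go to q_0, push CE → (q_0, bb, CEEZ)
  ε-move, top C: go to q_2, push ε → (q_2, bb, EEZ)
  read b, top E: go to q_0, push ε → (q_0, b, EZ)
  read b, top E: go to q_0, push CE → (q_0, ε, CEZ)
All input consumed; state q_0 ∈ F.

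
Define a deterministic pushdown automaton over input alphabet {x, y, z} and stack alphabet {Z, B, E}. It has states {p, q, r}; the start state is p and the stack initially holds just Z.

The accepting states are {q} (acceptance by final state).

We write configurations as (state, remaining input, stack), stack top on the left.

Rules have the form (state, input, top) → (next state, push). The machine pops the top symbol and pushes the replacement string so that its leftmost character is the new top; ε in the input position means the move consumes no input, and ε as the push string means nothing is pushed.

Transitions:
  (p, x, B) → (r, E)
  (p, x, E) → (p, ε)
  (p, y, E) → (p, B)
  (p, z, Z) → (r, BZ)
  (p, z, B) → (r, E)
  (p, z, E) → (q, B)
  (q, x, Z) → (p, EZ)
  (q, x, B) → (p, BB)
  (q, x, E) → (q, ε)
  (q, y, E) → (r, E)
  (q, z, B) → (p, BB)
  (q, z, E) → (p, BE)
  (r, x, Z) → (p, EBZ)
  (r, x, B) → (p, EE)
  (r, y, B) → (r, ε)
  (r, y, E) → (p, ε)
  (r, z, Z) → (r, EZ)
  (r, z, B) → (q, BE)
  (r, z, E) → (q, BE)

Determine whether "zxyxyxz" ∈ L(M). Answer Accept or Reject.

(p, zxyxyxz, Z)
  read z, top Z: go to r, push BZ → (r, xyxyxz, BZ)
  read x, top B: go to p, push EE → (p, yxyxz, EEZ)
  read y, top E: go to p, push B → (p, xyxz, BEZ)
  read x, top B: go to r, push E → (r, yxz, EEZ)
  read y, top E: go to p, push ε → (p, xz, EZ)
  read x, top E: go to p, push ε → (p, z, Z)
  read z, top Z: go to r, push BZ → (r, ε, BZ)
All input consumed; state r ∉ F and no further ε-move applies.

Reject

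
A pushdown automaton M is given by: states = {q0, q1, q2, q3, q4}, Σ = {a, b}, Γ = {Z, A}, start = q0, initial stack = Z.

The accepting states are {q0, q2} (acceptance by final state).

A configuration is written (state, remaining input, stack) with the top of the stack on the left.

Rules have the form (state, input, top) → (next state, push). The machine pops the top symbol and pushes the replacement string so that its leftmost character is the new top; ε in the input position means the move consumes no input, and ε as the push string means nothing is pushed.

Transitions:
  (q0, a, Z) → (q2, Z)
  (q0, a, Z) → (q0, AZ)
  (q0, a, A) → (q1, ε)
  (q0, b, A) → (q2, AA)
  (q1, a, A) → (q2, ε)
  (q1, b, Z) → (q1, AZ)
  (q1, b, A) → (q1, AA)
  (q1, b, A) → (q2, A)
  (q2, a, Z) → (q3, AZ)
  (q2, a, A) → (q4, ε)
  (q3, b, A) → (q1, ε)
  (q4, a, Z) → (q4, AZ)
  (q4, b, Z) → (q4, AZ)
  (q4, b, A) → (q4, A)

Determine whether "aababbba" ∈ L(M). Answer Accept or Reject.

Reject

No computation consumes all input and reaches a final state.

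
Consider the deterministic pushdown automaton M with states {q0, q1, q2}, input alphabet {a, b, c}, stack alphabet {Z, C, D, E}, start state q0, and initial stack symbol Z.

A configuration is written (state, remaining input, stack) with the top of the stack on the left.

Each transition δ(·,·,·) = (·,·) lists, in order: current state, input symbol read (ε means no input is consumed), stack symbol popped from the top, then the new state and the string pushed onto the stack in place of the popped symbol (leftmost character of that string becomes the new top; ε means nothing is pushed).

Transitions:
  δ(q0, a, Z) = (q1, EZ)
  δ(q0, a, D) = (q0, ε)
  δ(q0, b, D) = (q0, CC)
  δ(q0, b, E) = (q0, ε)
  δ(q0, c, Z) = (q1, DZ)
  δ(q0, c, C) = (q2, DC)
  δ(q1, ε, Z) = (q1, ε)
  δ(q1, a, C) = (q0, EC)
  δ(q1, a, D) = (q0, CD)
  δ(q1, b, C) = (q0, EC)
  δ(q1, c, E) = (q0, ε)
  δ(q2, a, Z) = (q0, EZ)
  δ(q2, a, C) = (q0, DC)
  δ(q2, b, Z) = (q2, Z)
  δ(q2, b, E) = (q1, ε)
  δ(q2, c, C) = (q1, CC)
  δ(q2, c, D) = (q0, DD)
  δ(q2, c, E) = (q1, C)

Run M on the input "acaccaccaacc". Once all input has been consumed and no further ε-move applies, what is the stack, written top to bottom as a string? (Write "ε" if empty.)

(q0, acaccaccaacc, Z)
  read a, top Z: go to q1, push EZ → (q1, caccaccaacc, EZ)
  read c, top E: go to q0, push ε → (q0, accaccaacc, Z)
  read a, top Z: go to q1, push EZ → (q1, ccaccaacc, EZ)
  read c, top E: go to q0, push ε → (q0, caccaacc, Z)
  read c, top Z: go to q1, push DZ → (q1, accaacc, DZ)
  read a, top D: go to q0, push CD → (q0, ccaacc, CDZ)
  read c, top C: go to q2, push DC → (q2, caacc, DCDZ)
  read c, top D: go to q0, push DD → (q0, aacc, DDCDZ)
  read a, top D: go to q0, push ε → (q0, acc, DCDZ)
  read a, top D: go to q0, push ε → (q0, cc, CDZ)
  read c, top C: go to q2, push DC → (q2, c, DCDZ)
  read c, top D: go to q0, push DD → (q0, ε, DDCDZ)
All input consumed in state q0 with stack DDCDZ.

DDCDZ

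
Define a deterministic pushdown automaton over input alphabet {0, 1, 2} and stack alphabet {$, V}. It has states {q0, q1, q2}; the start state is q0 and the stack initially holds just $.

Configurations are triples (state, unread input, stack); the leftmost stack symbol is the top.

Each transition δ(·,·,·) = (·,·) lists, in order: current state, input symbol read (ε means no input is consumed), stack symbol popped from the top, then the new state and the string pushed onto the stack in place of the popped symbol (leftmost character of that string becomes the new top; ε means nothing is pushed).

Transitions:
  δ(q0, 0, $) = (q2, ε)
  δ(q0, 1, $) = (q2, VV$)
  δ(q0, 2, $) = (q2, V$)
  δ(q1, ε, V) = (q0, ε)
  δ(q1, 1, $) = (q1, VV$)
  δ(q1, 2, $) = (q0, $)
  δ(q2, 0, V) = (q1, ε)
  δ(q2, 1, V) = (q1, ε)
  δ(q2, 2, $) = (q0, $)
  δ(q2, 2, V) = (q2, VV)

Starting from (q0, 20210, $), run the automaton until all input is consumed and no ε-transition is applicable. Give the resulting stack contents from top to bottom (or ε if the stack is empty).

$

(q0, 20210, $) ⊢ (q2, 0210, V$) ⊢ (q1, 210, $) ⊢ (q0, 10, $) ⊢ (q2, 0, VV$) ⊢ (q1, ε, V$) ⊢ (q0, ε, $)
All input consumed in state q0 with stack $.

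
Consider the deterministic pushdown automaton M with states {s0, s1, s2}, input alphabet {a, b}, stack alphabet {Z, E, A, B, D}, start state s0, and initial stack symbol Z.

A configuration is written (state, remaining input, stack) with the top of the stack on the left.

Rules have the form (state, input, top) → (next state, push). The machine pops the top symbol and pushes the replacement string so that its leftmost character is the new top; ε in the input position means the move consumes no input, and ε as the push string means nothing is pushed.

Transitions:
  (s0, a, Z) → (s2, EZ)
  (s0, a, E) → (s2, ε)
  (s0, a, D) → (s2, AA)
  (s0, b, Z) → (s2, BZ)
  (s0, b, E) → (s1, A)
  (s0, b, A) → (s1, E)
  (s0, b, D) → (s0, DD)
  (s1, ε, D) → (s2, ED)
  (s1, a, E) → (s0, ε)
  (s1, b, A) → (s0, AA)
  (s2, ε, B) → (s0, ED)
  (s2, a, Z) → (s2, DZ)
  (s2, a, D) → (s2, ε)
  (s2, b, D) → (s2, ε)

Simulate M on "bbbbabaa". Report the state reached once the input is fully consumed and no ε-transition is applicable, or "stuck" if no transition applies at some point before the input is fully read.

(s0, bbbbabaa, Z) ⊢ (s2, bbbabaa, BZ) ⊢ (s0, bbbabaa, EDZ) ⊢ (s1, bbabaa, ADZ) ⊢ (s0, babaa, AADZ) ⊢ (s1, abaa, EADZ) ⊢ (s0, baa, ADZ) ⊢ (s1, aa, EDZ) ⊢ (s0, a, DZ) ⊢ (s2, ε, AAZ)
All input consumed; M is in state s2.

s2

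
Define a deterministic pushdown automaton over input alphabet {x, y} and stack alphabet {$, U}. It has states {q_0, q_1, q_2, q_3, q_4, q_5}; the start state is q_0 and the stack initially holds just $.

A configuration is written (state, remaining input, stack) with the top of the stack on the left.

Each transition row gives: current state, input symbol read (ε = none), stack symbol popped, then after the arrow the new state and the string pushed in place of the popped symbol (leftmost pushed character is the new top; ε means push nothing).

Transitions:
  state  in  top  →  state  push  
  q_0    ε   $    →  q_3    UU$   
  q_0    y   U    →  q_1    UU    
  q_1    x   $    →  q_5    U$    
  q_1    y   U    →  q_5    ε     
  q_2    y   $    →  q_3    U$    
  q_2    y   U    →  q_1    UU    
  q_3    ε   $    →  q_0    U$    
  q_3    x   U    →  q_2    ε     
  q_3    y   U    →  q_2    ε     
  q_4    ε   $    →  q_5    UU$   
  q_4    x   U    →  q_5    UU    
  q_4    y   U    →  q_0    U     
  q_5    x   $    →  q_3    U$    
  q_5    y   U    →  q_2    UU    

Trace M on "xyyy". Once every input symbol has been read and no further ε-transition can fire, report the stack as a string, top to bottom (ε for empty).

(q_0, xyyy, $) ⊢ (q_3, xyyy, UU$) ⊢ (q_2, yyy, U$) ⊢ (q_1, yy, UU$) ⊢ (q_5, y, U$) ⊢ (q_2, ε, UU$)
All input consumed in state q_2 with stack UU$.

UU$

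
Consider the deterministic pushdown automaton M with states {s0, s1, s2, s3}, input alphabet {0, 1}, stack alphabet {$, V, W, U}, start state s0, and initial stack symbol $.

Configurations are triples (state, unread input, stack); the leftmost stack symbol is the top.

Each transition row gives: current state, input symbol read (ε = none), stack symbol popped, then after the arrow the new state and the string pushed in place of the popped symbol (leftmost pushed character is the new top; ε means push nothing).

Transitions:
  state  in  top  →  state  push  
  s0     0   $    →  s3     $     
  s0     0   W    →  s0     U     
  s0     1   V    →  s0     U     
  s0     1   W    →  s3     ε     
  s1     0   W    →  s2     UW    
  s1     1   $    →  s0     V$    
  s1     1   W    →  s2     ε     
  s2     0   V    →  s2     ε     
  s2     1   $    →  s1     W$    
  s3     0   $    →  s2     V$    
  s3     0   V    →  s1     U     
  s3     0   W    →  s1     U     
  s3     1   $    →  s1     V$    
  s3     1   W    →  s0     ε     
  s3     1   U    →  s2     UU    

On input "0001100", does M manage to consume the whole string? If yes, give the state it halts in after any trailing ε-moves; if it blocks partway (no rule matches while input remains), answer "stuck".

(s0, 0001100, $)
  read 0, top $: go to s3, push $ → (s3, 001100, $)
  read 0, top $: go to s2, push V$ → (s2, 01100, V$)
  read 0, top V: go to s2, push ε → (s2, 1100, $)
  read 1, top $: go to s1, push W$ → (s1, 100, W$)
  read 1, top W: go to s2, push ε → (s2, 00, $)
No transition for (s2, 0, top $); M blocks with input 00 remaining.

stuck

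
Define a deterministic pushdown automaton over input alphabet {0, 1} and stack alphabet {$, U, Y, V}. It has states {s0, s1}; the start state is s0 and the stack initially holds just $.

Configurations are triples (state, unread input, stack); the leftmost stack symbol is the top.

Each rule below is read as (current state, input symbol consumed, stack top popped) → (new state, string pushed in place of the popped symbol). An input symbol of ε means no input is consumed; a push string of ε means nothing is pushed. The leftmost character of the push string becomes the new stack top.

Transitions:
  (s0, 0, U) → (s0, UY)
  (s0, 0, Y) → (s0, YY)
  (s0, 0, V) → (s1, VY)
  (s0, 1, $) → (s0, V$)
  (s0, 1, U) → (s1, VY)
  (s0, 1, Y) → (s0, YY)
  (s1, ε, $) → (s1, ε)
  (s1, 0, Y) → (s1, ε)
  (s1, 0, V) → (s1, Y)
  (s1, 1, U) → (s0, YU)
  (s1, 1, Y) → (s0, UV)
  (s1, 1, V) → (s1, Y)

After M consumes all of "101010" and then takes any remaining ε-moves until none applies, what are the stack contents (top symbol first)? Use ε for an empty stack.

(s0, 101010, $)
  read 1, top $: go to s0, push V$ → (s0, 01010, V$)
  read 0, top V: go to s1, push VY → (s1, 1010, VY$)
  read 1, top V: go to s1, push Y → (s1, 010, YY$)
  read 0, top Y: go to s1, push ε → (s1, 10, Y$)
  read 1, top Y: go to s0, push UV → (s0, 0, UV$)
  read 0, top U: go to s0, push UY → (s0, ε, UYV$)
All input consumed in state s0 with stack UYV$.

UYV$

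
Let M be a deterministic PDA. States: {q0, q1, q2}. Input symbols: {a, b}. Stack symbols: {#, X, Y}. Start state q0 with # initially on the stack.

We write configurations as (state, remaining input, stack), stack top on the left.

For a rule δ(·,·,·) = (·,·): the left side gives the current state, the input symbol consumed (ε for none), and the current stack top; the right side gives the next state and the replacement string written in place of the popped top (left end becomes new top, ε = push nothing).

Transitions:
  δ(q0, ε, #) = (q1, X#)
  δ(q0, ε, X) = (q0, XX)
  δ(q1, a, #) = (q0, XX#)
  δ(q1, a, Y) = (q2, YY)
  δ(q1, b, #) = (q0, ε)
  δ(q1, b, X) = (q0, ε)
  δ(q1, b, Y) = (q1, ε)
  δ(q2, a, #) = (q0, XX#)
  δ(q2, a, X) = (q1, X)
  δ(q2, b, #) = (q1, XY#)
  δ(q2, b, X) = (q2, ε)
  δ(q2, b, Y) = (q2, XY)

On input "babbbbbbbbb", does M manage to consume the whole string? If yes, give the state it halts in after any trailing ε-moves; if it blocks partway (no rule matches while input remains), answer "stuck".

(q0, babbbbbbbbb, #)
  ε-move, top #: go to q1, push X# → (q1, babbbbbbbbb, X#)
  read b, top X: go to q0, push ε → (q0, abbbbbbbbb, #)
  ε-move, top #: go to q1, push X# → (q1, abbbbbbbbb, X#)
No transition for (q1, a, top X); M blocks with input abbbbbbbbb remaining.

stuck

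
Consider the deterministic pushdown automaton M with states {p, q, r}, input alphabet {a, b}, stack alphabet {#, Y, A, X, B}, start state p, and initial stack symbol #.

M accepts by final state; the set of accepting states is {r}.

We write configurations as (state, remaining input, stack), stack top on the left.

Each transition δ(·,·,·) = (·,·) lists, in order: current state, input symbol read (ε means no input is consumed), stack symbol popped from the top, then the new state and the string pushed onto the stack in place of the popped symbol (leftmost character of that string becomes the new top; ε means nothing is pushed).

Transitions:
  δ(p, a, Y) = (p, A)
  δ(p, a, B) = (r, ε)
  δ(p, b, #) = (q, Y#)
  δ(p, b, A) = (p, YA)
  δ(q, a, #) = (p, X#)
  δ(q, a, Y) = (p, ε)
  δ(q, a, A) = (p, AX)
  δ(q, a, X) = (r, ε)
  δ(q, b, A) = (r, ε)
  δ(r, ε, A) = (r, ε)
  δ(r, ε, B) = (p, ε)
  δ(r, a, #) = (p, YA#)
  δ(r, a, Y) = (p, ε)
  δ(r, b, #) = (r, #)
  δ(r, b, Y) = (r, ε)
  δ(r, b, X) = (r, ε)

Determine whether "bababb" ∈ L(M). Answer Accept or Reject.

(p, bababb, #) ⊢ (q, ababb, Y#) ⊢ (p, babb, #) ⊢ (q, abb, Y#) ⊢ (p, bb, #) ⊢ (q, b, Y#)
No transition applies at (q, b, Y#); input not fully consumed.

Reject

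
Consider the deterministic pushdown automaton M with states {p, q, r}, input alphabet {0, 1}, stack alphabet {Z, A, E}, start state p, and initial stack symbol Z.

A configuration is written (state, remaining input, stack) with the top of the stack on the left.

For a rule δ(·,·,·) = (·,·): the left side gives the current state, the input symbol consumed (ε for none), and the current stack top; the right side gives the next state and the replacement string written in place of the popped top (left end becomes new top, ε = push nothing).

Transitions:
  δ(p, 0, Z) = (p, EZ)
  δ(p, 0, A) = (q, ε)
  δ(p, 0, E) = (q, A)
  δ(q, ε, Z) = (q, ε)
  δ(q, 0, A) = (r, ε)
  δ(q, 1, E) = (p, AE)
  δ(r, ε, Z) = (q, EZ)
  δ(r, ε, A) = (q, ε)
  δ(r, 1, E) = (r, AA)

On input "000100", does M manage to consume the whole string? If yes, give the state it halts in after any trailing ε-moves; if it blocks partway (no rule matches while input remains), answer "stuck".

stuck

(p, 000100, Z)
  read 0, top Z: go to p, push EZ → (p, 00100, EZ)
  read 0, top E: go to q, push A → (q, 0100, AZ)
  read 0, top A: go to r, push ε → (r, 100, Z)
  ε-move, top Z: go to q, push EZ → (q, 100, EZ)
  read 1, top E: go to p, push AE → (p, 00, AEZ)
  read 0, top A: go to q, push ε → (q, 0, EZ)
No transition for (q, 0, top E); M blocks with input 0 remaining.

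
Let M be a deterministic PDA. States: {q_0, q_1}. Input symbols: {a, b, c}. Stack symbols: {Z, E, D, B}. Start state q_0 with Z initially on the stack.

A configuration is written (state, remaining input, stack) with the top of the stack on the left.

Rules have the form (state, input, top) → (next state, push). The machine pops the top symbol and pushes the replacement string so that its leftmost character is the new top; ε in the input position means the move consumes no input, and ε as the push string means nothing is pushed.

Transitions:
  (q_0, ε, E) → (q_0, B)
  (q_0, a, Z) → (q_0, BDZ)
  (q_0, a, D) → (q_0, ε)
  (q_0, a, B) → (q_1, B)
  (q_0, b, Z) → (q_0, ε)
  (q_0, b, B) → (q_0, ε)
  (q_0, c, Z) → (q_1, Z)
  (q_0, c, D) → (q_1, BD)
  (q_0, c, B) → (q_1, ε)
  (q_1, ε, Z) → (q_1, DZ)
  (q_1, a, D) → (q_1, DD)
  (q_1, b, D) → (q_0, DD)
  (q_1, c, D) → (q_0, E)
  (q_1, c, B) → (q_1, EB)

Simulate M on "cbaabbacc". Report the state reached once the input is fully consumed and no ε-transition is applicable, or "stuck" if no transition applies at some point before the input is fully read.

(q_0, cbaabbacc, Z)
  read c, top Z: go to q_1, push Z → (q_1, baabbacc, Z)
  ε-move, top Z: go to q_1, push DZ → (q_1, baabbacc, DZ)
  read b, top D: go to q_0, push DD → (q_0, aabbacc, DDZ)
  read a, top D: go to q_0, push ε → (q_0, abbacc, DZ)
  read a, top D: go to q_0, push ε → (q_0, bbacc, Z)
  read b, top Z: go to q_0, push ε → (q_0, bacc, ε)
No transition for (q_0, b, top ε); M blocks with input bacc remaining.

stuck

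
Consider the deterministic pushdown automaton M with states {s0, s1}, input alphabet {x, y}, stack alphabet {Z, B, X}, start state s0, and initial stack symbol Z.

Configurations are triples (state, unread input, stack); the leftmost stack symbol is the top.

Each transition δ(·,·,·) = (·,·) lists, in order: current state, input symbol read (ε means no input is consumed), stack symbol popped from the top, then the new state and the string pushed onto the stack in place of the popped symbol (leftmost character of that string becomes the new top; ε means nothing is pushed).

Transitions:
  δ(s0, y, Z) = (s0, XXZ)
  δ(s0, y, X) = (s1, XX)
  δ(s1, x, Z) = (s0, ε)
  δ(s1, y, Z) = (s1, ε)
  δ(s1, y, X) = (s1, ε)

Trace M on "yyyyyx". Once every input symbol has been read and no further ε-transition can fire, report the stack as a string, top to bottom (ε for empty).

ε

(s0, yyyyyx, Z)
  read y, top Z: go to s0, push XXZ → (s0, yyyyx, XXZ)
  read y, top X: go to s1, push XX → (s1, yyyx, XXXZ)
  read y, top X: go to s1, push ε → (s1, yyx, XXZ)
  read y, top X: go to s1, push ε → (s1, yx, XZ)
  read y, top X: go to s1, push ε → (s1, x, Z)
  read x, top Z: go to s0, push ε → (s0, ε, ε)
All input consumed in state s0 with stack ε.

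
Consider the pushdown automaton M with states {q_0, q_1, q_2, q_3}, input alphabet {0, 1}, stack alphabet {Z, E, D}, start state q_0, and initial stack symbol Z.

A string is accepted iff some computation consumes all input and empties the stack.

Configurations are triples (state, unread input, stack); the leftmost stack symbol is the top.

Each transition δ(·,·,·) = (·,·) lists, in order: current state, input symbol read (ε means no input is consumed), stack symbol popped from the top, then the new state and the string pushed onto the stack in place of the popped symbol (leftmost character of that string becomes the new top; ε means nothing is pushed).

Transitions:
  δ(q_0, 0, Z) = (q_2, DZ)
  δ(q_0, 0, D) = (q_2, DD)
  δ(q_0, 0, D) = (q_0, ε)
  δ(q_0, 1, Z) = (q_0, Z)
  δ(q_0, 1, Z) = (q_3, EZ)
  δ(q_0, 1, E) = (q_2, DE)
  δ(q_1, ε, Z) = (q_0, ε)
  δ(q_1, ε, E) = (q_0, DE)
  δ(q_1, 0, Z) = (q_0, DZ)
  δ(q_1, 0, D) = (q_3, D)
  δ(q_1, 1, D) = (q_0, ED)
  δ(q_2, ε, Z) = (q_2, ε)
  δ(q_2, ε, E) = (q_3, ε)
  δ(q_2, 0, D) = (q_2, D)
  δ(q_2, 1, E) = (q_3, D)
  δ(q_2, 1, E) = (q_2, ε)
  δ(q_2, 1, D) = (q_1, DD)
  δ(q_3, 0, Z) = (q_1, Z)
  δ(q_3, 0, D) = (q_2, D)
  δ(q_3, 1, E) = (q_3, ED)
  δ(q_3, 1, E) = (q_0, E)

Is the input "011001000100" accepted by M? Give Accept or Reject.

No computation consumes all input and empties the stack.

Reject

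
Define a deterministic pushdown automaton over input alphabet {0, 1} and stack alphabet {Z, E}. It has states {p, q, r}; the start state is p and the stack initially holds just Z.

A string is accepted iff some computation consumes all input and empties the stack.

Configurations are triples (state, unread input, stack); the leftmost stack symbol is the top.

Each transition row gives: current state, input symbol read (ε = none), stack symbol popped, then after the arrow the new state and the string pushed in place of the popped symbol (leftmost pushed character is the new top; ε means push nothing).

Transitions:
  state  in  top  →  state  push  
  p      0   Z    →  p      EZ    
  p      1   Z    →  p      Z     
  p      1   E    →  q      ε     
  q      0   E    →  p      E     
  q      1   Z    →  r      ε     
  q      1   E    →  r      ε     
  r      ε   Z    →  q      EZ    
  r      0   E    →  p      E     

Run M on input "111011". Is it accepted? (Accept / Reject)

Accept

(p, 111011, Z)
  read 1, top Z: go to p, push Z → (p, 11011, Z)
  read 1, top Z: go to p, push Z → (p, 1011, Z)
  read 1, top Z: go to p, push Z → (p, 011, Z)
  read 0, top Z: go to p, push EZ → (p, 11, EZ)
  read 1, top E: go to q, push ε → (q, 1, Z)
  read 1, top Z: go to r, push ε → (r, ε, ε)
All input consumed and the stack is empty.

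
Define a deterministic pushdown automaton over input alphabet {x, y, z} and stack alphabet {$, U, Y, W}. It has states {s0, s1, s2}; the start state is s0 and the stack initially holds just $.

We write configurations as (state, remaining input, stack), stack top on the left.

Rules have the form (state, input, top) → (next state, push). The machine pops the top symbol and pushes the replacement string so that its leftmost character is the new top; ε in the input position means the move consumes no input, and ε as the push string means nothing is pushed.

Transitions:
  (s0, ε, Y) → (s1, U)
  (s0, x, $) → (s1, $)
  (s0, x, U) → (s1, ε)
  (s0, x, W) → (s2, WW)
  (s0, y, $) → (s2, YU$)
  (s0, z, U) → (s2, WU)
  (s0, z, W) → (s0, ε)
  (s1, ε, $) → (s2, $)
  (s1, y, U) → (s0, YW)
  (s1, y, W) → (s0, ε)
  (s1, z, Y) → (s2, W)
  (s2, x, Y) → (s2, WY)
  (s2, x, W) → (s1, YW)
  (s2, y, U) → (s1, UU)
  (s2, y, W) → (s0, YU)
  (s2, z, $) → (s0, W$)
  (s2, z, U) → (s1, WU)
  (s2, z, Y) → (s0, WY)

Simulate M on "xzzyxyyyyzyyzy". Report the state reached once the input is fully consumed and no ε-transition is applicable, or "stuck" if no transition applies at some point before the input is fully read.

(s0, xzzyxyyyyzyyzy, $) ⊢ (s1, zzyxyyyyzyyzy, $) ⊢ (s2, zzyxyyyyzyyzy, $) ⊢ (s0, zyxyyyyzyyzy, W$) ⊢ (s0, yxyyyyzyyzy, $) ⊢ (s2, xyyyyzyyzy, YU$) ⊢ (s2, yyyyzyyzy, WYU$) ⊢ (s0, yyyzyyzy, YUYU$) ⊢ (s1, yyyzyyzy, UUYU$) ⊢ (s0, yyzyyzy, YWUYU$) ⊢ (s1, yyzyyzy, UWUYU$) ⊢ (s0, yzyyzy, YWWUYU$) ⊢ (s1, yzyyzy, UWWUYU$) ⊢ (s0, zyyzy, YWWWUYU$) ⊢ (s1, zyyzy, UWWWUYU$)
No transition for (s1, z, top U); M blocks with input zyyzy remaining.

stuck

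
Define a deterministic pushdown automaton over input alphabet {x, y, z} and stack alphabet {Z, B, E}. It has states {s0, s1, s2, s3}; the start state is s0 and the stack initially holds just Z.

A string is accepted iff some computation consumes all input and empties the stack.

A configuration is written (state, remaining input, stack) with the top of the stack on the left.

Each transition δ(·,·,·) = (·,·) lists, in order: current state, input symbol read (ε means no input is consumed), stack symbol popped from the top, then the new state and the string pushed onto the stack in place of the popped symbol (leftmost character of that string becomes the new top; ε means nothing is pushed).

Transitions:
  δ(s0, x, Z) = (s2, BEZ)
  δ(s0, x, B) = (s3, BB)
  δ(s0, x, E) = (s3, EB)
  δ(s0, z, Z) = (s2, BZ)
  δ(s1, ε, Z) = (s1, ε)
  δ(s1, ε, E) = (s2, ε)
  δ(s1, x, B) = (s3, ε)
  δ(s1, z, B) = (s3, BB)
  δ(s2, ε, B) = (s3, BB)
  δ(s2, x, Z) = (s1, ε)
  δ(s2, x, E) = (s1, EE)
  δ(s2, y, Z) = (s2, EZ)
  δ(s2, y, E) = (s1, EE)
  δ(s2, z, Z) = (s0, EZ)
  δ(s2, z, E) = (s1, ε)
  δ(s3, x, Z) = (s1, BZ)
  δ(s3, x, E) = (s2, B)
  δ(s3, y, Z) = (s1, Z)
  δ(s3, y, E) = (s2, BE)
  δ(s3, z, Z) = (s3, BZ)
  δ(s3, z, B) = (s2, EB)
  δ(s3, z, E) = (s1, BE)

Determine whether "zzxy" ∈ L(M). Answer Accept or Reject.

Reject

(s0, zzxy, Z)
  read z, top Z: go to s2, push BZ → (s2, zxy, BZ)
  ε-move, top B: go to s3, push BB → (s3, zxy, BBZ)
  read z, top B: go to s2, push EB → (s2, xy, EBBZ)
  read x, top E: go to s1, push EE → (s1, y, EEBBZ)
  ε-move, top E: go to s2, push ε → (s2, y, EBBZ)
  read y, top E: go to s1, push EE → (s1, ε, EEBBZ)
  ε-move, top E: go to s2, push ε → (s2, ε, EBBZ)
All input consumed; stack is EBBZ, not empty, and no further ε-move applies.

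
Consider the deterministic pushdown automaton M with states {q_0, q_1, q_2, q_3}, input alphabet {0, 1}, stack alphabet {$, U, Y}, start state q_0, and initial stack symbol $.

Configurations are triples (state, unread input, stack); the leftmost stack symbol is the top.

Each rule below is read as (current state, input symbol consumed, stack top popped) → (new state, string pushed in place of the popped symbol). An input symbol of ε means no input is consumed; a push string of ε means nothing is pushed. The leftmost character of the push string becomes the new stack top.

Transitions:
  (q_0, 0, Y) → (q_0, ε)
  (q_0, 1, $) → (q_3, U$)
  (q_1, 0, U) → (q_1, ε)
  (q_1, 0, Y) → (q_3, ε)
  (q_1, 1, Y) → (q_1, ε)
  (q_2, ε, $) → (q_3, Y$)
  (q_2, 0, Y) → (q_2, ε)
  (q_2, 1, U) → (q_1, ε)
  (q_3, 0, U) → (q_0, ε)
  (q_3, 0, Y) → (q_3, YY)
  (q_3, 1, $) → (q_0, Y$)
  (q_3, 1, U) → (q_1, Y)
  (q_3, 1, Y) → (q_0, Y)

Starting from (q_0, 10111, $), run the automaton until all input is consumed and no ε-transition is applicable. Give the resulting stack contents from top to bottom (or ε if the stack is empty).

(q_0, 10111, $) ⊢ (q_3, 0111, U$) ⊢ (q_0, 111, $) ⊢ (q_3, 11, U$) ⊢ (q_1, 1, Y$) ⊢ (q_1, ε, $)
All input consumed in state q_1 with stack $.

$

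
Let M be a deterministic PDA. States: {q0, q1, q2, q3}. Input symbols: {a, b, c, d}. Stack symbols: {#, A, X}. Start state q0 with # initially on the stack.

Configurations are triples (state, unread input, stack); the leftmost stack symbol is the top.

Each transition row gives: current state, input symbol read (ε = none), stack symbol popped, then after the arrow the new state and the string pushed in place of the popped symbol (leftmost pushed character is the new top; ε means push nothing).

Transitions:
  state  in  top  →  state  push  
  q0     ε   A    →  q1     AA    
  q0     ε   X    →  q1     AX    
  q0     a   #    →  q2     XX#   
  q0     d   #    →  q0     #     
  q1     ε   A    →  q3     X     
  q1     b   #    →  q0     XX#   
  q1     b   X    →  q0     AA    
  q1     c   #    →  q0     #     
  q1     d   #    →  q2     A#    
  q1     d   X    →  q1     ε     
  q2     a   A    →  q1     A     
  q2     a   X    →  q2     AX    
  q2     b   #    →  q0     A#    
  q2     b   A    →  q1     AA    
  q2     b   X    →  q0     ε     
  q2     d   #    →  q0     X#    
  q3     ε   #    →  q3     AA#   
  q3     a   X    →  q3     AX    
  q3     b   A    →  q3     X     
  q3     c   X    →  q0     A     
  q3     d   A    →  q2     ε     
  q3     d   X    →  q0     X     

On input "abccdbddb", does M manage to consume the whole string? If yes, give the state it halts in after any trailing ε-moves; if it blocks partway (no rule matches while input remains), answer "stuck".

(q0, abccdbddb, #)
  read a, top #: go to q2, push XX# → (q2, bccdbddb, XX#)
  read b, top X: go to q0, push ε → (q0, ccdbddb, X#)
  ε-move, top X: go to q1, push AX → (q1, ccdbddb, AX#)
  ε-move, top A: go to q3, push X → (q3, ccdbddb, XX#)
  read c, top X: go to q0, push A → (q0, cdbddb, AX#)
  ε-move, top A: go to q1, push AA → (q1, cdbddb, AAX#)
  ε-move, top A: go to q3, push X → (q3, cdbddb, XAX#)
  read c, top X: go to q0, push A → (q0, dbddb, AAX#)
  ε-move, top A: go to q1, push AA → (q1, dbddb, AAAX#)
  ε-move, top A: go to q3, push X → (q3, dbddb, XAAX#)
  read d, top X: go to q0, push X → (q0, bddb, XAAX#)
  ε-move, top X: go to q1, push AX → (q1, bddb, AXAAX#)
  ε-move, top A: go to q3, push X → (q3, bddb, XXAAX#)
No transition for (q3, b, top X); M blocks with input bddb remaining.

stuck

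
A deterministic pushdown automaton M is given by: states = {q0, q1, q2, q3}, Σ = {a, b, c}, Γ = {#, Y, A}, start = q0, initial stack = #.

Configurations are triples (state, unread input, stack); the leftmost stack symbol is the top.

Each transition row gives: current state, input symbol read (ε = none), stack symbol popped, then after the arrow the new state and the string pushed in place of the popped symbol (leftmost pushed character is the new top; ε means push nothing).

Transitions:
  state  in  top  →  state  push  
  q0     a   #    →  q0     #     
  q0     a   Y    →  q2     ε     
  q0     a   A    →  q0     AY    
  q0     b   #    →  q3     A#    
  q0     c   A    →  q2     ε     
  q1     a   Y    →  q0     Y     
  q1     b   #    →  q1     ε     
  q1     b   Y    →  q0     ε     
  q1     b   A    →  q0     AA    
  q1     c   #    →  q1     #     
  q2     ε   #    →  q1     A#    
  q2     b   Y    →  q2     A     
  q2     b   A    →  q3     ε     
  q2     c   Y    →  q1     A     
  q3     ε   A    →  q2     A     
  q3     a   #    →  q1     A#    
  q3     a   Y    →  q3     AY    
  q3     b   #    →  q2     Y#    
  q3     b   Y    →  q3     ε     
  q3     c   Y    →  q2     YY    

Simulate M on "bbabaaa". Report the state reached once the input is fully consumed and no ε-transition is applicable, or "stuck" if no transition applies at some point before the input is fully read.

q0

(q0, bbabaaa, #)
  read b, top #: go to q3, push A# → (q3, babaaa, A#)
  ε-move, top A: go to q2, push A → (q2, babaaa, A#)
  read b, top A: go to q3, push ε → (q3, abaaa, #)
  read a, top #: go to q1, push A# → (q1, baaa, A#)
  read b, top A: go to q0, push AA → (q0, aaa, AA#)
  read a, top A: go to q0, push AY → (q0, aa, AYA#)
  read a, top A: go to q0, push AY → (q0, a, AYYA#)
  read a, top A: go to q0, push AY → (q0, ε, AYYYA#)
All input consumed; M is in state q0.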